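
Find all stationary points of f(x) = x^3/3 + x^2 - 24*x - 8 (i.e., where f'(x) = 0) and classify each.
f'(x) = x^2 + 2*x - 24

Solve f'(x) = 0:
  Factor: x^2 + 2*x - 24 = (x - 4)*(x + 6) = 0.
  ⇒ x = -6, 4

f''(x) = 2*x + 2
Second-derivative test at each critical point:
  f''(-6) = -10 < 0 → local maximum
  f''(4) = 10 > 0 → local minimum

Critical points: x = -6 (local maximum); x = 4 (local minimum)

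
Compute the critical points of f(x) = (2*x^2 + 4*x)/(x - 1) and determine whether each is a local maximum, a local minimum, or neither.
f'(x) = 2*(x^2 - 2*x - 2)/(x^2 - 2*x + 1)

Solve f'(x) = 0:
  f'(x) = 2*(x^2 - 2*x - 2)/(x - 1)^2; the denominator is positive wherever f is defined, so f'(x) = 0 ⇔ 2*x^2 - 4*x - 4 = 0.
  Factor: 2*x^2 - 4*x - 4 = 2*(x^2 - 2*x - 2); x^2 - 2*x - 2 = 0 has no rational roots; quadratic formula: x = (2 ± √12)/2.
  ⇒ x = 1 - sqrt(3) ≈ -0.7321, 1 + sqrt(3) ≈ 2.7321

f''(x) = 12/(x^3 - 3*x^2 + 3*x - 1)
Second-derivative test at each critical point:
  f''(-0.7321) = -2.3094 < 0 → local maximum
  f''(2.7321) = 2.3094 > 0 → local minimum

Critical points: x = 1 - sqrt(3) ≈ -0.7321 (local maximum); x = 1 + sqrt(3) ≈ 2.7321 (local minimum)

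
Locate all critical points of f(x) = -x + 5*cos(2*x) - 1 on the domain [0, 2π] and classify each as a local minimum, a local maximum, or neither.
f'(x) = -10*sin(2*x) - 1

Solve f'(x) = 0 on [0, 2π]:
  f'(x) = 0 ⇔ sin(2*x) = -1/10, i.e. 2*x = arcsin(-1/10) + 2nπ or 2*x = π − arcsin(-1/10) + 2nπ; keep the solutions lying in [0, 2π].
  ⇒ x = asin(1/10)/2 + pi/2 ≈ 1.6209, pi - asin(1/10)/2 ≈ 3.0915, asin(1/10)/2 + 3*pi/2 ≈ 4.7625, -asin(1/10)/2 + 2*pi ≈ 6.2331

f''(x) = -20*cos(2*x)
Second-derivative test at each critical point:
  f''(1.6209) = 19.8997 > 0 → local minimum
  f''(3.0915) = -19.8997 < 0 → local maximum
  f''(4.7625) = 19.8997 > 0 → local minimum
  f''(6.2331) = -19.8997 < 0 → local maximum

Critical points: x = asin(1/10)/2 + pi/2 ≈ 1.6209 (local minimum); x = pi - asin(1/10)/2 ≈ 3.0915 (local maximum); x = asin(1/10)/2 + 3*pi/2 ≈ 4.7625 (local minimum); x = -asin(1/10)/2 + 2*pi ≈ 6.2331 (local maximum)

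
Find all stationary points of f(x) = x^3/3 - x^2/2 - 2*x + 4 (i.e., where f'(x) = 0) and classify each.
f'(x) = x^2 - x - 2

Solve f'(x) = 0:
  Factor: x^2 - x - 2 = (x - 2)*(x + 1) = 0.
  ⇒ x = -1, 2

f''(x) = 2*x - 1
Second-derivative test at each critical point:
  f''(-1) = -3 < 0 → local maximum
  f''(2) = 3 > 0 → local minimum

Critical points: x = -1 (local maximum); x = 2 (local minimum)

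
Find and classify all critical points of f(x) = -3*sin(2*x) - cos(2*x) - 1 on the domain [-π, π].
f'(x) = 2*sin(2*x) - 6*cos(2*x)

Solve f'(x) = 0 on [-π, π]:
  f'(x) = 0 ⇔ -3*cos(2*x) = -sin(2*x) ⇔ tan(2*x) = 3, i.e. 2*x = arctan(3) + nπ; keep the solutions lying in [-π, π].
  ⇒ x = -pi + atan(3)/2 ≈ -2.5171, -pi/2 + atan(3)/2 ≈ -0.9463, atan(3)/2 ≈ 0.6245, atan(3)/2 + pi/2 ≈ 2.1953

f''(x) = 12*sin(2*x) + 4*cos(2*x)
Second-derivative test at each critical point:
  f''(-2.5171) = 12.6491 > 0 → local minimum
  f''(-0.9463) = -12.6491 < 0 → local maximum
  f''(0.6245) = 12.6491 > 0 → local minimum
  f''(2.1953) = -12.6491 < 0 → local maximum

Critical points: x = -pi + atan(3)/2 ≈ -2.5171 (local minimum); x = -pi/2 + atan(3)/2 ≈ -0.9463 (local maximum); x = atan(3)/2 ≈ 0.6245 (local minimum); x = atan(3)/2 + pi/2 ≈ 2.1953 (local maximum)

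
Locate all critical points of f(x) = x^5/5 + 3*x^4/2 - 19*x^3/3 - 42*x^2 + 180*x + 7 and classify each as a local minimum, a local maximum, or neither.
f'(x) = x^4 + 6*x^3 - 19*x^2 - 84*x + 180

Solve f'(x) = 0:
  Factor: x^4 + 6*x^3 - 19*x^2 - 84*x + 180 = (x - 3)*(x - 2)*(x + 5)*(x + 6) = 0.
  ⇒ x = -6, -5, 2, 3

f''(x) = 4*x^3 + 18*x^2 - 38*x - 84
Second-derivative test at each critical point:
  f''(-6) = -72 < 0 → local maximum
  f''(-5) = 56 > 0 → local minimum
  f''(2) = -56 < 0 → local maximum
  f''(3) = 72 > 0 → local minimum

Critical points: x = -6 (local maximum); x = -5 (local minimum); x = 2 (local maximum); x = 3 (local minimum)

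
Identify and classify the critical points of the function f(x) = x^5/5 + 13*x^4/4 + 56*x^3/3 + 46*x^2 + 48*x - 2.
f'(x) = x^4 + 13*x^3 + 56*x^2 + 92*x + 48

Solve f'(x) = 0:
  Factor: x^4 + 13*x^3 + 56*x^2 + 92*x + 48 = (x + 1)*(x + 2)*(x + 4)*(x + 6) = 0.
  ⇒ x = -6, -4, -2, -1

f''(x) = 4*x^3 + 39*x^2 + 112*x + 92
Second-derivative test at each critical point:
  f''(-6) = -40 < 0 → local maximum
  f''(-4) = 12 > 0 → local minimum
  f''(-2) = -8 < 0 → local maximum
  f''(-1) = 15 > 0 → local minimum

Critical points: x = -6 (local maximum); x = -4 (local minimum); x = -2 (local maximum); x = -1 (local minimum)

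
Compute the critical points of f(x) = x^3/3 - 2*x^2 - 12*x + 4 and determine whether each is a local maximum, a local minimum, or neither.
f'(x) = x^2 - 4*x - 12

Solve f'(x) = 0:
  Factor: x^2 - 4*x - 12 = (x - 6)*(x + 2) = 0.
  ⇒ x = -2, 6

f''(x) = 2*x - 4
Second-derivative test at each critical point:
  f''(-2) = -8 < 0 → local maximum
  f''(6) = 8 > 0 → local minimum

Critical points: x = -2 (local maximum); x = 6 (local minimum)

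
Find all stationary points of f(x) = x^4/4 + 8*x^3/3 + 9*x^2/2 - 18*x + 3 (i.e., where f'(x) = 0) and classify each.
f'(x) = x^3 + 8*x^2 + 9*x - 18

Solve f'(x) = 0:
  Factor: x^3 + 8*x^2 + 9*x - 18 = (x - 1)*(x + 3)*(x + 6) = 0.
  ⇒ x = -6, -3, 1

f''(x) = 3*x^2 + 16*x + 9
Second-derivative test at each critical point:
  f''(-6) = 21 > 0 → local minimum
  f''(-3) = -12 < 0 → local maximum
  f''(1) = 28 > 0 → local minimum

Critical points: x = -6 (local minimum); x = -3 (local maximum); x = 1 (local minimum)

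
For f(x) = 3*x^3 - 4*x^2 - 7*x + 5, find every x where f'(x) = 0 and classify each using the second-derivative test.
f'(x) = 9*x^2 - 8*x - 7

Solve f'(x) = 0:
  9*x^2 - 8*x - 7 = 0 has no rational roots; quadratic formula: x = (8 ± √316)/18.
  ⇒ x = 4/9 - sqrt(79)/9 ≈ -0.5431, 4/9 + sqrt(79)/9 ≈ 1.4320

f''(x) = 18*x - 8
Second-derivative test at each critical point:
  f''(-0.5431) = -17.7764 < 0 → local maximum
  f''(1.4320) = 17.7764 > 0 → local minimum

Critical points: x = 4/9 - sqrt(79)/9 ≈ -0.5431 (local maximum); x = 4/9 + sqrt(79)/9 ≈ 1.4320 (local minimum)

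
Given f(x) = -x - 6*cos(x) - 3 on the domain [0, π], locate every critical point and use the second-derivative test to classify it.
f'(x) = 6*sin(x) - 1

Solve f'(x) = 0 on [0, π]:
  f'(x) = 0 ⇔ sin(x) = 1/6, i.e. x = arcsin(1/6) + 2nπ or x = π − arcsin(1/6) + 2nπ; keep the solutions lying in [0, π].
  ⇒ x = asin(1/6) ≈ 0.1674, pi - asin(1/6) ≈ 2.9741

f''(x) = 6*cos(x)
Second-derivative test at each critical point:
  f''(0.1674) = 5.9161 > 0 → local minimum
  f''(2.9741) = -5.9161 < 0 → local maximum

Critical points: x = asin(1/6) ≈ 0.1674 (local minimum); x = pi - asin(1/6) ≈ 2.9741 (local maximum)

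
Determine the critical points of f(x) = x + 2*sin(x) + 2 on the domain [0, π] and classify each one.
f'(x) = 2*cos(x) + 1

Solve f'(x) = 0 on [0, π]:
  f'(x) = 0 ⇔ cos(x) = -1/2, i.e. x = ±arccos(-1/2) + 2nπ; keep the solutions lying in [0, π].
  ⇒ x = 2*pi/3 ≈ 2.0944

f''(x) = -2*sin(x)
Second-derivative test at each critical point:
  f''(2.0944) = -1.7321 < 0 → local maximum

Critical points: x = 2*pi/3 ≈ 2.0944 (local maximum)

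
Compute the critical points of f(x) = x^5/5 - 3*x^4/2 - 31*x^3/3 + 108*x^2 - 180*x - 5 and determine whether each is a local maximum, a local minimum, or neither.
f'(x) = x^4 - 6*x^3 - 31*x^2 + 216*x - 180

Solve f'(x) = 0:
  Factor: x^4 - 6*x^3 - 31*x^2 + 216*x - 180 = (x - 6)*(x - 5)*(x - 1)*(x + 6) = 0.
  ⇒ x = -6, 1, 5, 6

f''(x) = 4*x^3 - 18*x^2 - 62*x + 216
Second-derivative test at each critical point:
  f''(-6) = -924 < 0 → local maximum
  f''(1) = 140 > 0 → local minimum
  f''(5) = -44 < 0 → local maximum
  f''(6) = 60 > 0 → local minimum

Critical points: x = -6 (local maximum); x = 1 (local minimum); x = 5 (local maximum); x = 6 (local minimum)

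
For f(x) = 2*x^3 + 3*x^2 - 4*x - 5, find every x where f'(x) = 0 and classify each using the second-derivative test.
f'(x) = 6*x^2 + 6*x - 4

Solve f'(x) = 0:
  Factor: 6*x^2 + 6*x - 4 = 2*(3*x^2 + 3*x - 2); 3*x^2 + 3*x - 2 = 0 has no rational roots; quadratic formula: x = (-3 ± √33)/6.
  ⇒ x = -sqrt(33)/6 - 1/2 ≈ -1.4574, -1/2 + sqrt(33)/6 ≈ 0.4574

f''(x) = 12*x + 6
Second-derivative test at each critical point:
  f''(-1.4574) = -11.4891 < 0 → local maximum
  f''(0.4574) = 11.4891 > 0 → local minimum

Critical points: x = -sqrt(33)/6 - 1/2 ≈ -1.4574 (local maximum); x = -1/2 + sqrt(33)/6 ≈ 0.4574 (local minimum)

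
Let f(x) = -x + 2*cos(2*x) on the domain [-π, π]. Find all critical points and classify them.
f'(x) = -4*sin(2*x) - 1

Solve f'(x) = 0 on [-π, π]:
  f'(x) = 0 ⇔ sin(2*x) = -1/4, i.e. 2*x = arcsin(-1/4) + 2nπ or 2*x = π − arcsin(-1/4) + 2nπ; keep the solutions lying in [-π, π].
  ⇒ x = -pi/2 + asin(1/4)/2 ≈ -1.4445, -asin(1/4)/2 ≈ -0.1263, asin(1/4)/2 + pi/2 ≈ 1.6971, pi - asin(1/4)/2 ≈ 3.0153

f''(x) = -8*cos(2*x)
Second-derivative test at each critical point:
  f''(-1.4445) = 7.7460 > 0 → local minimum
  f''(-0.1263) = -7.7460 < 0 → local maximum
  f''(1.6971) = 7.7460 > 0 → local minimum
  f''(3.0153) = -7.7460 < 0 → local maximum

Critical points: x = -pi/2 + asin(1/4)/2 ≈ -1.4445 (local minimum); x = -asin(1/4)/2 ≈ -0.1263 (local maximum); x = asin(1/4)/2 + pi/2 ≈ 1.6971 (local minimum); x = pi - asin(1/4)/2 ≈ 3.0153 (local maximum)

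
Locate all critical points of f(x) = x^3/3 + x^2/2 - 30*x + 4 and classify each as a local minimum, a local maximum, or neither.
f'(x) = x^2 + x - 30

Solve f'(x) = 0:
  Factor: x^2 + x - 30 = (x - 5)*(x + 6) = 0.
  ⇒ x = -6, 5

f''(x) = 2*x + 1
Second-derivative test at each critical point:
  f''(-6) = -11 < 0 → local maximum
  f''(5) = 11 > 0 → local minimum

Critical points: x = -6 (local maximum); x = 5 (local minimum)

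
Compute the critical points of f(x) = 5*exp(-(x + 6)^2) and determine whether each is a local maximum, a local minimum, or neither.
f'(x) = 10*(-x - 6)*exp(-(x + 6)^2)

Solve f'(x) = 0:
  f'(x) = (-10*x - 60)·exp(-(x + 6)^2) and exp(-(x + 6)^2) > 0 for every x, so f'(x) = 0 ⇔ -10*x - 60 = 0.
  Factor: -10*x - 60 = -10*(x + 6) = 0.
  ⇒ x = -6

f''(x) = 10*(2*(x + 6)^2 - 1)*exp(-(x + 6)^2)
Second-derivative test at each critical point:
  f''(-6) = -10 < 0 → local maximum

Critical points: x = -6 (local maximum)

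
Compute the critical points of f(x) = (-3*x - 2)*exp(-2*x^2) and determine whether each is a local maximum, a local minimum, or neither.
f'(x) = (4*x*(3*x + 2) - 3)*exp(-2*x^2)

Solve f'(x) = 0:
  f'(x) = (12*x^2 + 8*x - 3)·exp(-2*x^2) and exp(-2*x^2) > 0 for every x, so f'(x) = 0 ⇔ 12*x^2 + 8*x - 3 = 0.
  12*x^2 + 8*x - 3 = 0 has no rational roots; quadratic formula: x = (-8 ± √208)/24.
  ⇒ x = -sqrt(13)/6 - 1/3 ≈ -0.9343, -1/3 + sqrt(13)/6 ≈ 0.2676

f''(x) = 4*(-12*x^3 - 8*x^2 + 9*x + 2)*exp(-2*x^2)
Second-derivative test at each critical point:
  f''(-0.9343) = -2.5171 < 0 → local maximum
  f''(0.2676) = 12.4979 > 0 → local minimum

Critical points: x = -sqrt(13)/6 - 1/3 ≈ -0.9343 (local maximum); x = -1/3 + sqrt(13)/6 ≈ 0.2676 (local minimum)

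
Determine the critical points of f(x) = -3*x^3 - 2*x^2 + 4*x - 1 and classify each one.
f'(x) = -9*x^2 - 4*x + 4

Solve f'(x) = 0:
  9*x^2 + 4*x - 4 = 0 has no rational roots; quadratic formula: x = (-4 ± √160)/18.
  ⇒ x = -2*sqrt(10)/9 - 2/9 ≈ -0.9250, -2/9 + 2*sqrt(10)/9 ≈ 0.4805

f''(x) = -18*x - 4
Second-derivative test at each critical point:
  f''(-0.9250) = 12.6491 > 0 → local minimum
  f''(0.4805) = -12.6491 < 0 → local maximum

Critical points: x = -2*sqrt(10)/9 - 2/9 ≈ -0.9250 (local minimum); x = -2/9 + 2*sqrt(10)/9 ≈ 0.4805 (local maximum)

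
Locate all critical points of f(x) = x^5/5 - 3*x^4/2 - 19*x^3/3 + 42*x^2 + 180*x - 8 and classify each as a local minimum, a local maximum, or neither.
f'(x) = x^4 - 6*x^3 - 19*x^2 + 84*x + 180

Solve f'(x) = 0:
  Factor: x^4 - 6*x^3 - 19*x^2 + 84*x + 180 = (x - 6)*(x - 5)*(x + 2)*(x + 3) = 0.
  ⇒ x = -3, -2, 5, 6

f''(x) = 4*x^3 - 18*x^2 - 38*x + 84
Second-derivative test at each critical point:
  f''(-3) = -72 < 0 → local maximum
  f''(-2) = 56 > 0 → local minimum
  f''(5) = -56 < 0 → local maximum
  f''(6) = 72 > 0 → local minimum

Critical points: x = -3 (local maximum); x = -2 (local minimum); x = 5 (local maximum); x = 6 (local minimum)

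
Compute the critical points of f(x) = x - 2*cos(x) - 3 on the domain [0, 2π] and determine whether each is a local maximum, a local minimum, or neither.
f'(x) = 2*sin(x) + 1

Solve f'(x) = 0 on [0, 2π]:
  f'(x) = 0 ⇔ sin(x) = -1/2, i.e. x = arcsin(-1/2) + 2nπ or x = π − arcsin(-1/2) + 2nπ; keep the solutions lying in [0, 2π].
  ⇒ x = 7*pi/6 ≈ 3.6652, 11*pi/6 ≈ 5.7596

f''(x) = 2*cos(x)
Second-derivative test at each critical point:
  f''(3.6652) = -1.7321 < 0 → local maximum
  f''(5.7596) = 1.7321 > 0 → local minimum

Critical points: x = 7*pi/6 ≈ 3.6652 (local maximum); x = 11*pi/6 ≈ 5.7596 (local minimum)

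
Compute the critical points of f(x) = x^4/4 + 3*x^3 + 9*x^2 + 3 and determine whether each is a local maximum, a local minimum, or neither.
f'(x) = x*(x^2 + 9*x + 18)

Solve f'(x) = 0:
  Factor: x^3 + 9*x^2 + 18*x = x*(x + 3)*(x + 6) = 0.
  ⇒ x = -6, -3, 0

f''(x) = 3*x^2 + 18*x + 18
Second-derivative test at each critical point:
  f''(-6) = 18 > 0 → local minimum
  f''(-3) = -9 < 0 → local maximum
  f''(0) = 18 > 0 → local minimum

Critical points: x = -6 (local minimum); x = -3 (local maximum); x = 0 (local minimum)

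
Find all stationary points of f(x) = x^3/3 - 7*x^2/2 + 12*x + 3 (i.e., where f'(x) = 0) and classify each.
f'(x) = x^2 - 7*x + 12

Solve f'(x) = 0:
  Factor: x^2 - 7*x + 12 = (x - 4)*(x - 3) = 0.
  ⇒ x = 3, 4

f''(x) = 2*x - 7
Second-derivative test at each critical point:
  f''(3) = -1 < 0 → local maximum
  f''(4) = 1 > 0 → local minimum

Critical points: x = 3 (local maximum); x = 4 (local minimum)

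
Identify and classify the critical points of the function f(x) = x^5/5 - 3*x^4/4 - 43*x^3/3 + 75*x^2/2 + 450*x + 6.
f'(x) = x^4 - 3*x^3 - 43*x^2 + 75*x + 450

Solve f'(x) = 0:
  Factor: x^4 - 3*x^3 - 43*x^2 + 75*x + 450 = (x - 6)*(x - 5)*(x + 3)*(x + 5) = 0.
  ⇒ x = -5, -3, 5, 6

f''(x) = 4*x^3 - 9*x^2 - 86*x + 75
Second-derivative test at each critical point:
  f''(-5) = -220 < 0 → local maximum
  f''(-3) = 144 > 0 → local minimum
  f''(5) = -80 < 0 → local maximum
  f''(6) = 99 > 0 → local minimum

Critical points: x = -5 (local maximum); x = -3 (local minimum); x = 5 (local maximum); x = 6 (local minimum)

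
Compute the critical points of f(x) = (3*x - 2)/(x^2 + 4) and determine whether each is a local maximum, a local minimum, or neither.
f'(x) = (-3*x^2 + 4*x + 12)/(x^4 + 8*x^2 + 16)

Solve f'(x) = 0:
  f'(x) = -(3*x^2 - 4*x - 12)/(x^2 + 4)^2; the denominator is positive wherever f is defined, so f'(x) = 0 ⇔ -3*x^2 + 4*x + 12 = 0.
  3*x^2 - 4*x - 12 = 0 has no rational roots; quadratic formula: x = (4 ± √160)/6.
  ⇒ x = 2/3 - 2*sqrt(10)/3 ≈ -1.4415, 2/3 + 2*sqrt(10)/3 ≈ 2.7749

f''(x) = 2*(4*x^2*(3*x - 2) + (2 - 9*x)*(x^2 + 4))/(x^2 + 4)^3
Second-derivative test at each critical point:
  f''(-1.4415) = 0.3424 > 0 → local minimum
  f''(2.7749) = -0.0924 < 0 → local maximum

Critical points: x = 2/3 - 2*sqrt(10)/3 ≈ -1.4415 (local minimum); x = 2/3 + 2*sqrt(10)/3 ≈ 2.7749 (local maximum)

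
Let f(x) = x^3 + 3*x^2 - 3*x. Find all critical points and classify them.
f'(x) = 3*x^2 + 6*x - 3

Solve f'(x) = 0:
  Factor: 3*x^2 + 6*x - 3 = 3*(x^2 + 2*x - 1); x^2 + 2*x - 1 = 0 has no rational roots; quadratic formula: x = (-2 ± √8)/2.
  ⇒ x = -sqrt(2) - 1 ≈ -2.4142, -1 + sqrt(2) ≈ 0.4142

f''(x) = 6*x + 6
Second-derivative test at each critical point:
  f''(-2.4142) = -8.4853 < 0 → local maximum
  f''(0.4142) = 8.4853 > 0 → local minimum

Critical points: x = -sqrt(2) - 1 ≈ -2.4142 (local maximum); x = -1 + sqrt(2) ≈ 0.4142 (local minimum)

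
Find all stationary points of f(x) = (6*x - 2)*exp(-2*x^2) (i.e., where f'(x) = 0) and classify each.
f'(x) = 2*(-4*x*(3*x - 1) + 3)*exp(-2*x^2)

Solve f'(x) = 0:
  f'(x) = (-24*x^2 + 8*x + 6)·exp(-2*x^2) and exp(-2*x^2) > 0 for every x, so f'(x) = 0 ⇔ -24*x^2 + 8*x + 6 = 0.
  Factor: -24*x^2 + 8*x + 6 = -2*(12*x^2 - 4*x - 3); 12*x^2 - 4*x - 3 = 0 has no rational roots; quadratic formula: x = (4 ± √160)/24.
  ⇒ x = 1/6 - sqrt(10)/6 ≈ -0.3604, 1/6 + sqrt(10)/6 ≈ 0.6937

f''(x) = 8*(4*x^2*(3*x - 1) - 9*x + 1)*exp(-2*x^2)
Second-derivative test at each critical point:
  f''(-0.3604) = 19.5112 > 0 → local minimum
  f''(0.6937) = -9.6626 < 0 → local maximum

Critical points: x = 1/6 - sqrt(10)/6 ≈ -0.3604 (local minimum); x = 1/6 + sqrt(10)/6 ≈ 0.6937 (local maximum)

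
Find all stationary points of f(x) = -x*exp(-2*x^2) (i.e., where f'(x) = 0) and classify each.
f'(x) = (4*x^2 - 1)*exp(-2*x^2)

Solve f'(x) = 0:
  f'(x) = (4*x^2 - 1)·exp(-2*x^2) and exp(-2*x^2) > 0 for every x, so f'(x) = 0 ⇔ 4*x^2 - 1 = 0.
  Factor: 4*x^2 - 1 = (2*x - 1)*(2*x + 1) = 0.
  ⇒ x = -1/2, 1/2

f''(x) = (-16*x^3 + 12*x)*exp(-2*x^2)
Second-derivative test at each critical point:
  f''(-1/2) = -2.4261 < 0 → local maximum
  f''(1/2) = 2.4261 > 0 → local minimum

Critical points: x = -1/2 (local maximum); x = 1/2 (local minimum)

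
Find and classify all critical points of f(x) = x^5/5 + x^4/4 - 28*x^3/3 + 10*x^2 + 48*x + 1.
f'(x) = x^4 + x^3 - 28*x^2 + 20*x + 48

Solve f'(x) = 0:
  Factor: x^4 + x^3 - 28*x^2 + 20*x + 48 = (x - 4)*(x - 2)*(x + 1)*(x + 6) = 0.
  ⇒ x = -6, -1, 2, 4

f''(x) = 4*x^3 + 3*x^2 - 56*x + 20
Second-derivative test at each critical point:
  f''(-6) = -400 < 0 → local maximum
  f''(-1) = 75 > 0 → local minimum
  f''(2) = -48 < 0 → local maximum
  f''(4) = 100 > 0 → local minimum

Critical points: x = -6 (local maximum); x = -1 (local minimum); x = 2 (local maximum); x = 4 (local minimum)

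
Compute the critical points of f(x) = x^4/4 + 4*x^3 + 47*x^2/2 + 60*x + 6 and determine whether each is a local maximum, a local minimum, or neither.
f'(x) = x^3 + 12*x^2 + 47*x + 60

Solve f'(x) = 0:
  Factor: x^3 + 12*x^2 + 47*x + 60 = (x + 3)*(x + 4)*(x + 5) = 0.
  ⇒ x = -5, -4, -3

f''(x) = 3*x^2 + 24*x + 47
Second-derivative test at each critical point:
  f''(-5) = 2 > 0 → local minimum
  f''(-4) = -1 < 0 → local maximum
  f''(-3) = 2 > 0 → local minimum

Critical points: x = -5 (local minimum); x = -4 (local maximum); x = -3 (local minimum)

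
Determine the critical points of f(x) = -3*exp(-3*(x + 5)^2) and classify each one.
f'(x) = 18*(x + 5)*exp(-3*(x + 5)^2)

Solve f'(x) = 0:
  f'(x) = (18*x + 90)·exp(-3*(x + 5)^2) and exp(-3*(x + 5)^2) > 0 for every x, so f'(x) = 0 ⇔ 18*x + 90 = 0.
  Factor: 18*x + 90 = 18*(x + 5) = 0.
  ⇒ x = -5

f''(x) = 18*(1 - 6*(x + 5)^2)*exp(-3*(x + 5)^2)
Second-derivative test at each critical point:
  f''(-5) = 18 > 0 → local minimum

Critical points: x = -5 (local minimum)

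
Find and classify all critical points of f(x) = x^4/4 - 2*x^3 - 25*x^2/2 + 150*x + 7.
f'(x) = x^3 - 6*x^2 - 25*x + 150

Solve f'(x) = 0:
  Factor: x^3 - 6*x^2 - 25*x + 150 = (x - 6)*(x - 5)*(x + 5) = 0.
  ⇒ x = -5, 5, 6

f''(x) = 3*x^2 - 12*x - 25
Second-derivative test at each critical point:
  f''(-5) = 110 > 0 → local minimum
  f''(5) = -10 < 0 → local maximum
  f''(6) = 11 > 0 → local minimum

Critical points: x = -5 (local minimum); x = 5 (local maximum); x = 6 (local minimum)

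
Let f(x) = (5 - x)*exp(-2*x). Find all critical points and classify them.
f'(x) = (2*x - 11)*exp(-2*x)

Solve f'(x) = 0:
  f'(x) = (2*x - 11)·exp(-2*x) and exp(-2*x) > 0 for every x, so f'(x) = 0 ⇔ 2*x - 11 = 0.
  2*x - 11 = 0.
  ⇒ x = 11/2

f''(x) = 4*(6 - x)*exp(-2*x)
Second-derivative test at each critical point:
  f''(11/2) = 3.340e-05 > 0 → local minimum

Critical points: x = 11/2 (local minimum)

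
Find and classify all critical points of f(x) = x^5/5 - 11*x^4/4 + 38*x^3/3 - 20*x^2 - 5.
f'(x) = x*(x^3 - 11*x^2 + 38*x - 40)

Solve f'(x) = 0:
  Factor: x^4 - 11*x^3 + 38*x^2 - 40*x = x*(x - 5)*(x - 4)*(x - 2) = 0.
  ⇒ x = 0, 2, 4, 5

f''(x) = 4*x^3 - 33*x^2 + 76*x - 40
Second-derivative test at each critical point:
  f''(0) = -40 < 0 → local maximum
  f''(2) = 12 > 0 → local minimum
  f''(4) = -8 < 0 → local maximum
  f''(5) = 15 > 0 → local minimum

Critical points: x = 0 (local maximum); x = 2 (local minimum); x = 4 (local maximum); x = 5 (local minimum)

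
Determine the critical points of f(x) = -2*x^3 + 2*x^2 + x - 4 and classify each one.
f'(x) = -6*x^2 + 4*x + 1

Solve f'(x) = 0:
  6*x^2 - 4*x - 1 = 0 has no rational roots; quadratic formula: x = (4 ± √40)/12.
  ⇒ x = 1/3 - sqrt(10)/6 ≈ -0.1937, 1/3 + sqrt(10)/6 ≈ 0.8604

f''(x) = 4 - 12*x
Second-derivative test at each critical point:
  f''(-0.1937) = 6.3246 > 0 → local minimum
  f''(0.8604) = -6.3246 < 0 → local maximum

Critical points: x = 1/3 - sqrt(10)/6 ≈ -0.1937 (local minimum); x = 1/3 + sqrt(10)/6 ≈ 0.8604 (local maximum)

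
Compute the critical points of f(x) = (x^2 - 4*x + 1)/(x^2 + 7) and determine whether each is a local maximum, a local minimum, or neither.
f'(x) = 4*(x^2 + 3*x - 7)/(x^4 + 14*x^2 + 49)

Solve f'(x) = 0:
  f'(x) = 4*(x^2 + 3*x - 7)/(x^2 + 7)^2; the denominator is positive wherever f is defined, so f'(x) = 0 ⇔ 4*x^2 + 12*x - 28 = 0.
  Factor: 4*x^2 + 12*x - 28 = 4*(x^2 + 3*x - 7); x^2 + 3*x - 7 = 0 has no rational roots; quadratic formula: x = (-3 ± √37)/2.
  ⇒ x = -sqrt(37)/2 - 3/2 ≈ -4.5414, -3/2 + sqrt(37)/2 ≈ 1.5414

f''(x) = 4*(-2*x^3 - 9*x^2 + 42*x + 21)/(x^6 + 21*x^4 + 147*x^2 + 343)
Second-derivative test at each critical point:
  f''(-4.5414) = -0.0319 < 0 → local maximum
  f''(1.5414) = 0.2768 > 0 → local minimum

Critical points: x = -sqrt(37)/2 - 3/2 ≈ -4.5414 (local maximum); x = -3/2 + sqrt(37)/2 ≈ 1.5414 (local minimum)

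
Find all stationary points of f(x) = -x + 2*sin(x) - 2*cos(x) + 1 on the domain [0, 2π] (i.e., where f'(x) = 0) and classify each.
f'(x) = 2*sqrt(2)*sin(x + pi/4) - 1

Solve f'(x) = 0 on [0, 2π]:
  f'(x) = 0 ⇔ 2*sin(x) + 2*cos(x) = 1. Write the left side as R·cos(x + φ) with R = √(2² + (-2)²) = 2*sqrt(2), cos φ = sqrt(2)/2, sin φ = -sqrt(2)/2; then cos(x + φ) = sqrt(2)/4. Solve for x and keep the solutions lying in [0, 2π].
  ⇒ x = atan((1 + sqrt(7))/(1 - sqrt(7))) + pi ≈ 1.9948, atan((1 - sqrt(7))/(1 + sqrt(7))) + 2*pi ≈ 5.8592

f''(x) = 2*sqrt(2)*cos(x + pi/4)
Second-derivative test at each critical point:
  f''(1.9948) = -2.6458 < 0 → local maximum
  f''(5.8592) = 2.6458 > 0 → local minimum

Critical points: x = atan((1 + sqrt(7))/(1 - sqrt(7))) + pi ≈ 1.9948 (local maximum); x = atan((1 - sqrt(7))/(1 + sqrt(7))) + 2*pi ≈ 5.8592 (local minimum)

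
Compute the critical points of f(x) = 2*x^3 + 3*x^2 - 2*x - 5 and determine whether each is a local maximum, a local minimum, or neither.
f'(x) = 6*x^2 + 6*x - 2

Solve f'(x) = 0:
  Factor: 6*x^2 + 6*x - 2 = 2*(3*x^2 + 3*x - 1); 3*x^2 + 3*x - 1 = 0 has no rational roots; quadratic formula: x = (-3 ± √21)/6.
  ⇒ x = -sqrt(21)/6 - 1/2 ≈ -1.2638, -1/2 + sqrt(21)/6 ≈ 0.2638

f''(x) = 12*x + 6
Second-derivative test at each critical point:
  f''(-1.2638) = -9.1652 < 0 → local maximum
  f''(0.2638) = 9.1652 > 0 → local minimum

Critical points: x = -sqrt(21)/6 - 1/2 ≈ -1.2638 (local maximum); x = -1/2 + sqrt(21)/6 ≈ 0.2638 (local minimum)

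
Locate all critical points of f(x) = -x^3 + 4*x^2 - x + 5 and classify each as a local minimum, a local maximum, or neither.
f'(x) = -3*x^2 + 8*x - 1

Solve f'(x) = 0:
  3*x^2 - 8*x + 1 = 0 has no rational roots; quadratic formula: x = (8 ± √52)/6.
  ⇒ x = 4/3 - sqrt(13)/3 ≈ 0.1315, sqrt(13)/3 + 4/3 ≈ 2.5352

f''(x) = 8 - 6*x
Second-derivative test at each critical point:
  f''(0.1315) = 7.2111 > 0 → local minimum
  f''(2.5352) = -7.2111 < 0 → local maximum

Critical points: x = 4/3 - sqrt(13)/3 ≈ 0.1315 (local minimum); x = sqrt(13)/3 + 4/3 ≈ 2.5352 (local maximum)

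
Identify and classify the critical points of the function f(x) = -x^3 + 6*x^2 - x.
f'(x) = -3*x^2 + 12*x - 1

Solve f'(x) = 0:
  3*x^2 - 12*x + 1 = 0 has no rational roots; quadratic formula: x = (12 ± √132)/6.
  ⇒ x = 2 - sqrt(33)/3 ≈ 0.0851, sqrt(33)/3 + 2 ≈ 3.9149

f''(x) = 12 - 6*x
Second-derivative test at each critical point:
  f''(0.0851) = 11.4891 > 0 → local minimum
  f''(3.9149) = -11.4891 < 0 → local maximum

Critical points: x = 2 - sqrt(33)/3 ≈ 0.0851 (local minimum); x = sqrt(33)/3 + 2 ≈ 3.9149 (local maximum)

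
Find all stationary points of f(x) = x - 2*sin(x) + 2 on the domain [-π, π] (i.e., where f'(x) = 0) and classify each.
f'(x) = 1 - 2*cos(x)

Solve f'(x) = 0 on [-π, π]:
  f'(x) = 0 ⇔ cos(x) = 1/2, i.e. x = ±arccos(1/2) + 2nπ; keep the solutions lying in [-π, π].
  ⇒ x = -pi/3 ≈ -1.0472, pi/3 ≈ 1.0472

f''(x) = 2*sin(x)
Second-derivative test at each critical point:
  f''(-1.0472) = -1.7321 < 0 → local maximum
  f''(1.0472) = 1.7321 > 0 → local minimum

Critical points: x = -pi/3 ≈ -1.0472 (local maximum); x = pi/3 ≈ 1.0472 (local minimum)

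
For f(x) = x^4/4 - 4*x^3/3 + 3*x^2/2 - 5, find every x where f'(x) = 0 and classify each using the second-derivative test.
f'(x) = x*(x^2 - 4*x + 3)

Solve f'(x) = 0:
  Factor: x^3 - 4*x^2 + 3*x = x*(x - 3)*(x - 1) = 0.
  ⇒ x = 0, 1, 3

f''(x) = 3*x^2 - 8*x + 3
Second-derivative test at each critical point:
  f''(0) = 3 > 0 → local minimum
  f''(1) = -2 < 0 → local maximum
  f''(3) = 6 > 0 → local minimum

Critical points: x = 0 (local minimum); x = 1 (local maximum); x = 3 (local minimum)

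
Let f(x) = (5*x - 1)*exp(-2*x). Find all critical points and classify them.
f'(x) = (7 - 10*x)*exp(-2*x)

Solve f'(x) = 0:
  f'(x) = (7 - 10*x)·exp(-2*x) and exp(-2*x) > 0 for every x, so f'(x) = 0 ⇔ 7 - 10*x = 0.
  7 - 10*x = 0.
  ⇒ x = 7/10

f''(x) = 4*(5*x - 6)*exp(-2*x)
Second-derivative test at each critical point:
  f''(7/10) = -2.4660 < 0 → local maximum

Critical points: x = 7/10 (local maximum)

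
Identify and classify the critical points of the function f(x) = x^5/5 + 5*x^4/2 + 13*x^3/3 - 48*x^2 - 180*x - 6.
f'(x) = x^4 + 10*x^3 + 13*x^2 - 96*x - 180

Solve f'(x) = 0:
  Factor: x^4 + 10*x^3 + 13*x^2 - 96*x - 180 = (x - 3)*(x + 2)*(x + 5)*(x + 6) = 0.
  ⇒ x = -6, -5, -2, 3

f''(x) = 4*x^3 + 30*x^2 + 26*x - 96
Second-derivative test at each critical point:
  f''(-6) = -36 < 0 → local maximum
  f''(-5) = 24 > 0 → local minimum
  f''(-2) = -60 < 0 → local maximum
  f''(3) = 360 > 0 → local minimum

Critical points: x = -6 (local maximum); x = -5 (local minimum); x = -2 (local maximum); x = 3 (local minimum)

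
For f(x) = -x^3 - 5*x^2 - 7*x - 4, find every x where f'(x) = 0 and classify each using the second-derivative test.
f'(x) = -3*x^2 - 10*x - 7

Solve f'(x) = 0:
  Factor: -3*x^2 - 10*x - 7 = -(x + 1)*(3*x + 7) = 0.
  ⇒ x = -7/3, -1

f''(x) = -6*x - 10
Second-derivative test at each critical point:
  f''(-7/3) = 4 > 0 → local minimum
  f''(-1) = -4 < 0 → local maximum

Critical points: x = -7/3 (local minimum); x = -1 (local maximum)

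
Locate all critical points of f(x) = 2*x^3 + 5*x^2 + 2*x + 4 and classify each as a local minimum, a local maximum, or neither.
f'(x) = 6*x^2 + 10*x + 2

Solve f'(x) = 0:
  Factor: 6*x^2 + 10*x + 2 = 2*(3*x^2 + 5*x + 1); 3*x^2 + 5*x + 1 = 0 has no rational roots; quadratic formula: x = (-5 ± √13)/6.
  ⇒ x = -5/6 - sqrt(13)/6 ≈ -1.4343, -5/6 + sqrt(13)/6 ≈ -0.2324

f''(x) = 12*x + 10
Second-derivative test at each critical point:
  f''(-1.4343) = -7.2111 < 0 → local maximum
  f''(-0.2324) = 7.2111 > 0 → local minimum

Critical points: x = -5/6 - sqrt(13)/6 ≈ -1.4343 (local maximum); x = -5/6 + sqrt(13)/6 ≈ -0.2324 (local minimum)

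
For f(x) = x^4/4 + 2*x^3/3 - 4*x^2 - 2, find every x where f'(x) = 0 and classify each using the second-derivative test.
f'(x) = x*(x^2 + 2*x - 8)

Solve f'(x) = 0:
  Factor: x^3 + 2*x^2 - 8*x = x*(x - 2)*(x + 4) = 0.
  ⇒ x = -4, 0, 2

f''(x) = 3*x^2 + 4*x - 8
Second-derivative test at each critical point:
  f''(-4) = 24 > 0 → local minimum
  f''(0) = -8 < 0 → local maximum
  f''(2) = 12 > 0 → local minimum

Critical points: x = -4 (local minimum); x = 0 (local maximum); x = 2 (local minimum)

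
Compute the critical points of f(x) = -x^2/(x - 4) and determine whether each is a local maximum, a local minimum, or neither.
f'(x) = x*(8 - x)/(x - 4)^2

Solve f'(x) = 0:
  f'(x) = -x*(x - 8)/(x - 4)^2; the denominator is positive wherever f is defined, so f'(x) = 0 ⇔ -x^2 + 8*x = 0.
  Factor: -x^2 + 8*x = -x*(x - 8) = 0.
  ⇒ x = 0, 8

f''(x) = -32/(x^3 - 12*x^2 + 48*x - 64)
Second-derivative test at each critical point:
  f''(0) = 1/2 > 0 → local minimum
  f''(8) = -1/2 < 0 → local maximum

Critical points: x = 0 (local minimum); x = 8 (local maximum)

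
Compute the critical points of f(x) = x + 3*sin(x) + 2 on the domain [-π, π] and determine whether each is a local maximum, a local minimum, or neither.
f'(x) = 3*cos(x) + 1

Solve f'(x) = 0 on [-π, π]:
  f'(x) = 0 ⇔ cos(x) = -1/3, i.e. x = ±arccos(-1/3) + 2nπ; keep the solutions lying in [-π, π].
  ⇒ x = -acos(-1/3) ≈ -1.9106, acos(-1/3) ≈ 1.9106

f''(x) = -3*sin(x)
Second-derivative test at each critical point:
  f''(-1.9106) = 2.8284 > 0 → local minimum
  f''(1.9106) = -2.8284 < 0 → local maximum

Critical points: x = -acos(-1/3) ≈ -1.9106 (local minimum); x = acos(-1/3) ≈ 1.9106 (local maximum)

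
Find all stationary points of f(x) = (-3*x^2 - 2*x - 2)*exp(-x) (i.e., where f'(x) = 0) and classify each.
f'(x) = x*(3*x - 4)*exp(-x)

Solve f'(x) = 0:
  f'(x) = (3*x^2 - 4*x)·exp(-x) and exp(-x) > 0 for every x, so f'(x) = 0 ⇔ 3*x^2 - 4*x = 0.
  Factor: 3*x^2 - 4*x = x*(3*x - 4) = 0.
  ⇒ x = 0, 4/3

f''(x) = (-3*x^2 + 10*x - 4)*exp(-x)
Second-derivative test at each critical point:
  f''(0) = -4 < 0 → local maximum
  f''(4/3) = 1.0544 > 0 → local minimum

Critical points: x = 0 (local maximum); x = 4/3 (local minimum)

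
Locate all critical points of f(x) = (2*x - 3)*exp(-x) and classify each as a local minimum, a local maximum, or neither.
f'(x) = (5 - 2*x)*exp(-x)

Solve f'(x) = 0:
  f'(x) = (5 - 2*x)·exp(-x) and exp(-x) > 0 for every x, so f'(x) = 0 ⇔ 5 - 2*x = 0.
  5 - 2*x = 0.
  ⇒ x = 5/2

f''(x) = (2*x - 7)*exp(-x)
Second-derivative test at each critical point:
  f''(5/2) = -0.1642 < 0 → local maximum

Critical points: x = 5/2 (local maximum)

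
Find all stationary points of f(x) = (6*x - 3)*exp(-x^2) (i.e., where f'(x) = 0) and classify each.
f'(x) = 6*(-x*(2*x - 1) + 1)*exp(-x^2)

Solve f'(x) = 0:
  f'(x) = (-12*x^2 + 6*x + 6)·exp(-x^2) and exp(-x^2) > 0 for every x, so f'(x) = 0 ⇔ -12*x^2 + 6*x + 6 = 0.
  Factor: -12*x^2 + 6*x + 6 = -6*(x - 1)*(2*x + 1) = 0.
  ⇒ x = -1/2, 1

f''(x) = 6*(2*x^2*(2*x - 1) - 6*x + 1)*exp(-x^2)
Second-derivative test at each critical point:
  f''(-1/2) = 14.0184 > 0 → local minimum
  f''(1) = -6.6218 < 0 → local maximum

Critical points: x = -1/2 (local minimum); x = 1 (local maximum)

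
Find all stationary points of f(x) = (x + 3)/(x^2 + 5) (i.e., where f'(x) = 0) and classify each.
f'(x) = (x^2 - 2*x*(x + 3) + 5)/(x^2 + 5)^2

Solve f'(x) = 0:
  f'(x) = -(x^2 + 6*x - 5)/(x^2 + 5)^2; the denominator is positive wherever f is defined, so f'(x) = 0 ⇔ -x^2 - 6*x + 5 = 0.
  x^2 + 6*x - 5 = 0 has no rational roots; quadratic formula: x = (-6 ± √56)/2.
  ⇒ x = -sqrt(14) - 3 ≈ -6.7417, -3 + sqrt(14) ≈ 0.7417

f''(x) = 2*(4*x^2*(x + 3) - 3*(x + 1)*(x^2 + 5))/(x^2 + 5)^3
Second-derivative test at each critical point:
  f''(-6.7417) = 0.0029 > 0 → local minimum
  f''(0.7417) = -0.2429 < 0 → local maximum

Critical points: x = -sqrt(14) - 3 ≈ -6.7417 (local minimum); x = -3 + sqrt(14) ≈ 0.7417 (local maximum)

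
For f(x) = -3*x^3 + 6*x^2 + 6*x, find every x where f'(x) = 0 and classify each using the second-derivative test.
f'(x) = -9*x^2 + 12*x + 6

Solve f'(x) = 0:
  Factor: -9*x^2 + 12*x + 6 = -3*(3*x^2 - 4*x - 2); 3*x^2 - 4*x - 2 = 0 has no rational roots; quadratic formula: x = (4 ± √40)/6.
  ⇒ x = 2/3 - sqrt(10)/3 ≈ -0.3874, 2/3 + sqrt(10)/3 ≈ 1.7208

f''(x) = 12 - 18*x
Second-derivative test at each critical point:
  f''(-0.3874) = 18.9737 > 0 → local minimum
  f''(1.7208) = -18.9737 < 0 → local maximum

Critical points: x = 2/3 - sqrt(10)/3 ≈ -0.3874 (local minimum); x = 2/3 + sqrt(10)/3 ≈ 1.7208 (local maximum)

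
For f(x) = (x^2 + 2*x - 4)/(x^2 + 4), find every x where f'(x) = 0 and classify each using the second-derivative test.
f'(x) = 2*(-x^2 + 8*x + 4)/(x^4 + 8*x^2 + 16)

Solve f'(x) = 0:
  f'(x) = -2*(x^2 - 8*x - 4)/(x^2 + 4)^2; the denominator is positive wherever f is defined, so f'(x) = 0 ⇔ -2*x^2 + 16*x + 8 = 0.
  Factor: -2*x^2 + 16*x + 8 = -2*(x^2 - 8*x - 4); x^2 - 8*x - 4 = 0 has no rational roots; quadratic formula: x = (8 ± √80)/2.
  ⇒ x = 4 - 2*sqrt(5) ≈ -0.4721, 4 + 2*sqrt(5) ≈ 8.4721

f''(x) = 4*(x^3 - 12*x^2 - 12*x + 16)/(x^6 + 12*x^4 + 48*x^2 + 64)
Second-derivative test at each critical point:
  f''(-0.4721) = 1.0031 > 0 → local minimum
  f''(8.4721) = -0.0031 < 0 → local maximum

Critical points: x = 4 - 2*sqrt(5) ≈ -0.4721 (local minimum); x = 4 + 2*sqrt(5) ≈ 8.4721 (local maximum)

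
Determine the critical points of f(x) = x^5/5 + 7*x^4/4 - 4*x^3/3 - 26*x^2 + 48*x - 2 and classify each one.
f'(x) = x^4 + 7*x^3 - 4*x^2 - 52*x + 48

Solve f'(x) = 0:
  Factor: x^4 + 7*x^3 - 4*x^2 - 52*x + 48 = (x - 2)*(x - 1)*(x + 4)*(x + 6) = 0.
  ⇒ x = -6, -4, 1, 2

f''(x) = 4*x^3 + 21*x^2 - 8*x - 52
Second-derivative test at each critical point:
  f''(-6) = -112 < 0 → local maximum
  f''(-4) = 60 > 0 → local minimum
  f''(1) = -35 < 0 → local maximum
  f''(2) = 48 > 0 → local minimum

Critical points: x = -6 (local maximum); x = -4 (local minimum); x = 1 (local maximum); x = 2 (local minimum)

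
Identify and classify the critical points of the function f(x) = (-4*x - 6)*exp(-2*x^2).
f'(x) = 4*(2*x*(2*x + 3) - 1)*exp(-2*x^2)

Solve f'(x) = 0:
  f'(x) = (16*x^2 + 24*x - 4)·exp(-2*x^2) and exp(-2*x^2) > 0 for every x, so f'(x) = 0 ⇔ 16*x^2 + 24*x - 4 = 0.
  Factor: 16*x^2 + 24*x - 4 = 4*(4*x^2 + 6*x - 1); 4*x^2 + 6*x - 1 = 0 has no rational roots; quadratic formula: x = (-6 ± √52)/8.
  ⇒ x = -sqrt(13)/4 - 3/4 ≈ -1.6514, -3/4 + sqrt(13)/4 ≈ 0.1514

f''(x) = 8*(-8*x^3 - 12*x^2 + 6*x + 3)*exp(-2*x^2)
Second-derivative test at each critical point:
  f''(-1.6514) = -0.1234 < 0 → local maximum
  f''(0.1514) = 27.5521 > 0 → local minimum

Critical points: x = -sqrt(13)/4 - 3/4 ≈ -1.6514 (local maximum); x = -3/4 + sqrt(13)/4 ≈ 0.1514 (local minimum)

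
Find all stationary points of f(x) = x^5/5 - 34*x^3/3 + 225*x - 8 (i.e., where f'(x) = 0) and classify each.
f'(x) = x^4 - 34*x^2 + 225

Solve f'(x) = 0:
  Factor: x^4 - 34*x^2 + 225 = (x - 5)*(x - 3)*(x + 3)*(x + 5) = 0.
  ⇒ x = -5, -3, 3, 5

f''(x) = 4*x*(x^2 - 17)
Second-derivative test at each critical point:
  f''(-5) = -160 < 0 → local maximum
  f''(-3) = 96 > 0 → local minimum
  f''(3) = -96 < 0 → local maximum
  f''(5) = 160 > 0 → local minimum

Critical points: x = -5 (local maximum); x = -3 (local minimum); x = 3 (local maximum); x = 5 (local minimum)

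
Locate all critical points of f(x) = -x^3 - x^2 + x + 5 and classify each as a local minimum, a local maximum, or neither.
f'(x) = -3*x^2 - 2*x + 1

Solve f'(x) = 0:
  Factor: -3*x^2 - 2*x + 1 = -(x + 1)*(3*x - 1) = 0.
  ⇒ x = -1, 1/3

f''(x) = -6*x - 2
Second-derivative test at each critical point:
  f''(-1) = 4 > 0 → local minimum
  f''(1/3) = -4 < 0 → local maximum

Critical points: x = -1 (local minimum); x = 1/3 (local maximum)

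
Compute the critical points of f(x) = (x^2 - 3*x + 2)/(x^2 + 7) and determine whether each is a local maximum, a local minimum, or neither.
f'(x) = (3*x^2 + 10*x - 21)/(x^4 + 14*x^2 + 49)

Solve f'(x) = 0:
  f'(x) = (3*x^2 + 10*x - 21)/(x^2 + 7)^2; the denominator is positive wherever f is defined, so f'(x) = 0 ⇔ 3*x^2 + 10*x - 21 = 0.
  3*x^2 + 10*x - 21 = 0 has no rational roots; quadratic formula: x = (-10 ± √352)/6.
  ⇒ x = -2*sqrt(22)/3 - 5/3 ≈ -4.7936, -5/3 + 2*sqrt(22)/3 ≈ 1.4603

f''(x) = 2*(-3*x^3 - 15*x^2 + 63*x + 35)/(x^6 + 21*x^4 + 147*x^2 + 343)
Second-derivative test at each critical point:
  f''(-4.7936) = -0.0209 < 0 → local maximum
  f''(1.4603) = 0.2250 > 0 → local minimum

Critical points: x = -2*sqrt(22)/3 - 5/3 ≈ -4.7936 (local maximum); x = -5/3 + 2*sqrt(22)/3 ≈ 1.4603 (local minimum)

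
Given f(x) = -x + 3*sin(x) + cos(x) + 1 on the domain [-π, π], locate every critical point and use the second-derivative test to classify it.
f'(x) = -sin(x) + 3*cos(x) - 1

Solve f'(x) = 0 on [-π, π]:
  f'(x) = 0 ⇔ -sin(x) + 3*cos(x) = 1. Write the left side as R·cos(x + φ) with R = √(3² + 1²) = sqrt(10), cos φ = 3*sqrt(10)/10, sin φ = sqrt(10)/10; then cos(x + φ) = sqrt(10)/10. Solve for x and keep the solutions lying in [-π, π].
  ⇒ x = -pi/2 ≈ -1.5708, atan(4/3) ≈ 0.9273

f''(x) = -3*sin(x) - cos(x)
Second-derivative test at each critical point:
  f''(-1.5708) = 3 > 0 → local minimum
  f''(0.9273) = -3 < 0 → local maximum

Critical points: x = -pi/2 ≈ -1.5708 (local minimum); x = atan(4/3) ≈ 0.9273 (local maximum)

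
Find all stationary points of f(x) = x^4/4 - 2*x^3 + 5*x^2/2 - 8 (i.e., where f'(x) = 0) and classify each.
f'(x) = x*(x^2 - 6*x + 5)

Solve f'(x) = 0:
  Factor: x^3 - 6*x^2 + 5*x = x*(x - 5)*(x - 1) = 0.
  ⇒ x = 0, 1, 5

f''(x) = 3*x^2 - 12*x + 5
Second-derivative test at each critical point:
  f''(0) = 5 > 0 → local minimum
  f''(1) = -4 < 0 → local maximum
  f''(5) = 20 > 0 → local minimum

Critical points: x = 0 (local minimum); x = 1 (local maximum); x = 5 (local minimum)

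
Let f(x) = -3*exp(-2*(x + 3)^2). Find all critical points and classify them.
f'(x) = 12*(x + 3)*exp(-2*(x + 3)^2)

Solve f'(x) = 0:
  f'(x) = (12*x + 36)·exp(-2*(x + 3)^2) and exp(-2*(x + 3)^2) > 0 for every x, so f'(x) = 0 ⇔ 12*x + 36 = 0.
  Factor: 12*x + 36 = 12*(x + 3) = 0.
  ⇒ x = -3

f''(x) = 12*(1 - 4*(x + 3)^2)*exp(-2*(x + 3)^2)
Second-derivative test at each critical point:
  f''(-3) = 12 > 0 → local minimum

Critical points: x = -3 (local minimum)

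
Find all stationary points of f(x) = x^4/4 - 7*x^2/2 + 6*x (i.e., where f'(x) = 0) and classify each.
f'(x) = x^3 - 7*x + 6

Solve f'(x) = 0:
  Factor: x^3 - 7*x + 6 = (x - 2)*(x - 1)*(x + 3) = 0.
  ⇒ x = -3, 1, 2

f''(x) = 3*x^2 - 7
Second-derivative test at each critical point:
  f''(-3) = 20 > 0 → local minimum
  f''(1) = -4 < 0 → local maximum
  f''(2) = 5 > 0 → local minimum

Critical points: x = -3 (local minimum); x = 1 (local maximum); x = 2 (local minimum)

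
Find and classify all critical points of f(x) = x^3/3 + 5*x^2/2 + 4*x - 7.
f'(x) = x^2 + 5*x + 4

Solve f'(x) = 0:
  Factor: x^2 + 5*x + 4 = (x + 1)*(x + 4) = 0.
  ⇒ x = -4, -1

f''(x) = 2*x + 5
Second-derivative test at each critical point:
  f''(-4) = -3 < 0 → local maximum
  f''(-1) = 3 > 0 → local minimum

Critical points: x = -4 (local maximum); x = -1 (local minimum)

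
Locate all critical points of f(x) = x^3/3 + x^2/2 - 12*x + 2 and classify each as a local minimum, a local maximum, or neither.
f'(x) = x^2 + x - 12

Solve f'(x) = 0:
  Factor: x^2 + x - 12 = (x - 3)*(x + 4) = 0.
  ⇒ x = -4, 3

f''(x) = 2*x + 1
Second-derivative test at each critical point:
  f''(-4) = -7 < 0 → local maximum
  f''(3) = 7 > 0 → local minimum

Critical points: x = -4 (local maximum); x = 3 (local minimum)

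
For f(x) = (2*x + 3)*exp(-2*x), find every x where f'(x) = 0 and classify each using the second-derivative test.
f'(x) = 4*(-x - 1)*exp(-2*x)

Solve f'(x) = 0:
  f'(x) = (-4*x - 4)·exp(-2*x) and exp(-2*x) > 0 for every x, so f'(x) = 0 ⇔ -4*x - 4 = 0.
  Factor: -4*x - 4 = -4*(x + 1) = 0.
  ⇒ x = -1

f''(x) = 4*(2*x + 1)*exp(-2*x)
Second-derivative test at each critical point:
  f''(-1) = -29.5562 < 0 → local maximum

Critical points: x = -1 (local maximum)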